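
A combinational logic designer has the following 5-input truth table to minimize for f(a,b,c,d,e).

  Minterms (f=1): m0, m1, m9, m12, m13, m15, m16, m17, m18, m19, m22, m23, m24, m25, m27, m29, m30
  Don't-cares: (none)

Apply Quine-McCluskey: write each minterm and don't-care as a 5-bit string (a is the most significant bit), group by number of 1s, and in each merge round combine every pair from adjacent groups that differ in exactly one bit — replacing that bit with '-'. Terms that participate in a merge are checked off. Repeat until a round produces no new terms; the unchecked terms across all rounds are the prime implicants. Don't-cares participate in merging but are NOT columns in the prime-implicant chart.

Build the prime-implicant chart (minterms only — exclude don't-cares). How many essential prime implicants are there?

size-2^0 implicants → 00000(✓)  00001(✓)  01001(✓)  01100(✓)  01101(✓)  01111(✓)  10000(✓)  10001(✓)  10010(✓)  10011(✓)  10110(✓)  10111(✓)  11000(✓)  11001(✓)  11011(✓)  11101(✓)  11110(✓)
size-2^1 implicants → -0000(✓)  -0001(✓)  -1001(✓)  -1101(✓)  0-001(✓)  0000-(✓)  01-01(✓)  011-1  0110-  1-000(✓)  1-001(✓)  1-011(✓)  1-110  10-10(✓)  10-11(✓)  100-0(✓)  100-1(✓)  1000-(✓)  1001-(✓)  1011-(✓)  11-01(✓)  110-1(✓)  1100-(✓)
size-2^2 implicants → --001  -000-  -1-01  1-0-1  1-00-  10-1-  100--
Unchecked terms (primes): --001, -000-, -1-01, 011-1, 0110-, 1-0-1, 1-00-, 1-110, 10-1-, 100--
Minterm coverage:
  m0 ⊆ -000- [E]
  m1 ⊆ --001,-000-
  m9 ⊆ --001,-1-01
  m12 ⊆ 0110- [E]
  m13 ⊆ -1-01,011-1,0110-
  m15 ⊆ 011-1 [E]
  m16 ⊆ -000-,1-00-,100--
  m17 ⊆ --001,-000-,1-0-1,1-00-,100--
  m18 ⊆ 10-1-,100--
  m19 ⊆ 1-0-1,10-1-,100--
  m22 ⊆ 1-110,10-1-
  m23 ⊆ 10-1- [E]
  m24 ⊆ 1-00- [E]
  m25 ⊆ --001,-1-01,1-0-1,1-00-
  m27 ⊆ 1-0-1 [E]
  m29 ⊆ -1-01 [E]
  m30 ⊆ 1-110 [E]
E = {-000-, -1-01, 011-1, 0110-, 1-0-1, 1-00-, 1-110, 10-1-}

8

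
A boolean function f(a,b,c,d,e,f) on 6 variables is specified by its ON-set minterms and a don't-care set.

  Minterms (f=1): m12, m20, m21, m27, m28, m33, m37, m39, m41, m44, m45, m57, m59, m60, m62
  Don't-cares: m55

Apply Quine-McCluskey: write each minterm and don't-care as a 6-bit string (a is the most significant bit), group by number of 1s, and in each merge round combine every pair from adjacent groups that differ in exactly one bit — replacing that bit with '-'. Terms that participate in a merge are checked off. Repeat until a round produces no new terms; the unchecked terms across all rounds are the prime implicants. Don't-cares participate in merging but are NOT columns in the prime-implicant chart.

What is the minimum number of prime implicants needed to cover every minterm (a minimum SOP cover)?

7

size-2^0 implicants → 001100(✓)  010100(✓)  010101(✓)  011011(✓)  011100(✓)  100001(✓)  100101(✓)  100111(✓)  101001(✓)  101100(✓)  101101(✓)  110111(✓)  111001(✓)  111011(✓)  111100(✓)  111110(✓)
size-2^1 implicants → -01100(✓)  -11011  -11100(✓)  0-1100(✓)  01-100  01010-  1-0111  1-1001  1-1100(✓)  10-001(✓)  10-101(✓)  100-01(✓)  1001-1  101-01(✓)  10110-  1110-1  1111-0
size-2^2 implicants → --1100  10--01
Unchecked terms (primes): --1100, -11011, 01-100, 01010-, 1-0111, 1-1001, 10--01, 1001-1, 10110-, 1110-1, 1111-0
Minterm coverage:
  m12 ⊆ --1100 [E]
  m20 ⊆ 01-100,01010-
  m21 ⊆ 01010- [E]
  m27 ⊆ -11011 [E]
  m28 ⊆ --1100,01-100
  m33 ⊆ 10--01 [E]
  m37 ⊆ 10--01,1001-1
  m39 ⊆ 1-0111,1001-1
  m41 ⊆ 1-1001,10--01
  m44 ⊆ --1100,10110-
  m45 ⊆ 10--01,10110-
  m57 ⊆ 1-1001,1110-1
  m59 ⊆ -11011,1110-1
  m60 ⊆ --1100,1111-0
  m62 ⊆ 1111-0 [E]
E = {--1100, -11011, 01010-, 10--01, 1111-0}
Petrick residual → 1-0111, 1-1001
Cover = cde'f' + bcd'ef + a'bc'de' + ac'def + acd'e'f + ab'e'f + abcdf'  |cover|=7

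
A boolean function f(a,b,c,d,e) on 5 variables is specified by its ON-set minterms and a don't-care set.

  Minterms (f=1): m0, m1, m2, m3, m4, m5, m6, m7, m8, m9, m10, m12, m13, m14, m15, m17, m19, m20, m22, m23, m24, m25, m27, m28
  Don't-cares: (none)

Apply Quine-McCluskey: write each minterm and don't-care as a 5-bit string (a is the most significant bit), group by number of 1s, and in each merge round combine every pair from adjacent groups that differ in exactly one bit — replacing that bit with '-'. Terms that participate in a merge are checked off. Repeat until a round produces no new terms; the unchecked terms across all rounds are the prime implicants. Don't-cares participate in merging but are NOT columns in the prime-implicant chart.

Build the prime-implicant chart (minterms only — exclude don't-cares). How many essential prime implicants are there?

3

[col 0] 00000*, 00001*, 00010*, 00011*, 00100*, 00101*, 00110*, 00111*, 01000*, 01001*, 01010*, 01100*, 01101*, 01110*, 01111*, 10001*, 10011*, 10100*, 10110*, 10111*, 11000*, 11001*, 11011*, 11100*
[col 1] -0001*, -0011*, -0100*, -0110*, -0111*, -1000*, -1001*, -1100*, 0-000*, 0-001*, 0-010*, 0-100*, 0-101*, 0-110*, 0-111*, 00-00*, 00-01*, 00-10*, 00-11*, 000-0*, 000-1*, 0000-*, 0001-*, 001-0*, 001-1*, 0010-*, 0011-*, 01-00*, 01-01*, 01-10*, 010-0*, 0100-*, 011-0*, 011-1*, 0110-*, 0111-*, 1-001*, 1-011*, 1-100*, 10-11*, 100-1*, 101-0*, 1011-*, 11-00*, 110-1*, 1100-*
[col 2] --001, --100, -0-11, -00-1, -01-0, -011-, -1-00, -100-, 0--00*, 0--01*, 0--10*, 0-0-0*, 0-00-*, 0-1-0*, 0-1-1*, 0-10-*, 0-11-*, 00--0*, 00--1*, 00-0-*, 00-1-*, 000--*, 001--*, 01--0*, 01-0-*, 011--*, 1-0-1
[col 3] 0---0, 0--0-, 0-1--, 00---
Prime implicants: --001, --100, -0-11, -00-1, -01-0, -011-, -1-00, -100-, 0---0, 0--0-, 0-1--, 00---, 1-0-1
PI chart (minterm → PIs covering it):
  0 | 0---0,0--0-,00---
  1 | --001,-00-1,0--0-,00---
  2 | 0---0,00---
  3 | -0-11,-00-1,00---
  4 | --100,-01-0,0---0,0--0-,0-1--,00---
  5 | 0--0-,0-1--,00---
  6 | -01-0,-011-,0---0,0-1--,00---
  7 | -0-11,-011-,0-1--,00---
  8 | -1-00,-100-,0---0,0--0-
  9 | --001,-100-,0--0-
  10 | 0---0  (sole → essential)
  12 | --100,-1-00,0---0,0--0-,0-1--
  13 | 0--0-,0-1--
  14 | 0---0,0-1--
  15 | 0-1--  (sole → essential)
  17 | --001,-00-1,1-0-1
  19 | -0-11,-00-1,1-0-1
  20 | --100,-01-0
  22 | -01-0,-011-
  23 | -0-11,-011-
  24 | -1-00,-100-
  25 | --001,-100-,1-0-1
  27 | 1-0-1  (sole → essential)
  28 | --100,-1-00
Essential prime implicants: 0---0, 0-1--, 1-0-1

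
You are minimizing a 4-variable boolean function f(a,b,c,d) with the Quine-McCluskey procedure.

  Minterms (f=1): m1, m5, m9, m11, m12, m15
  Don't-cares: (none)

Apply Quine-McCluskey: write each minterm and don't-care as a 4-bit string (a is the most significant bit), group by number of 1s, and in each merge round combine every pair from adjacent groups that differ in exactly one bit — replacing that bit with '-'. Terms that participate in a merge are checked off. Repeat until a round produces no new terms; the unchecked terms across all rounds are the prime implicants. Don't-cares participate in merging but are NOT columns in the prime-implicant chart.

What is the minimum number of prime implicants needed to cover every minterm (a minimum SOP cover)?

[col 0] 0001*, 0101*, 1001*, 1011*, 1100, 1111*
[col 1] -001, 0-01, 1-11, 10-1
Prime implicants: -001, 0-01, 1-11, 10-1, 1100
PI chart (minterm → PIs covering it):
  1 | -001,0-01
  5 | 0-01  (sole → essential)
  9 | -001,10-1
  11 | 1-11,10-1
  12 | 1100  (sole → essential)
  15 | 1-11  (sole → essential)
Essential prime implicants: 0-01, 1-11, 1100
Petrick residual → -001
Minimum SOP uses 4 PIs: b'c'd + a'c'd + acd + abc'd'

4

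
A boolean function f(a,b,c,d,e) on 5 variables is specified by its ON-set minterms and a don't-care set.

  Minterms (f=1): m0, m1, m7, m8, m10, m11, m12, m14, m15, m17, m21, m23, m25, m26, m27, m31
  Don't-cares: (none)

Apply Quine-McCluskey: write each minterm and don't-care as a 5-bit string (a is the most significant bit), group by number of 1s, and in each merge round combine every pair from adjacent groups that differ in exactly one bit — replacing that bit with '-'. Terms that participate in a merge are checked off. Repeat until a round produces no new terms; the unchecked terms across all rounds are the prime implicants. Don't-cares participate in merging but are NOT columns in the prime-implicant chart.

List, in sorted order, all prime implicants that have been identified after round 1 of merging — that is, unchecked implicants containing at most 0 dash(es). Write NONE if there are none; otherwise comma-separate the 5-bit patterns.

size-2^0 implicants → 00000(✓)  00001(✓)  00111(✓)  01000(✓)  01010(✓)  01011(✓)  01100(✓)  01110(✓)  01111(✓)  10001(✓)  10101(✓)  10111(✓)  11001(✓)  11010(✓)  11011(✓)  11111(✓)
size-2^1 implicants → -0001  -0111(✓)  -1010(✓)  -1011(✓)  -1111(✓)  0-000  0-111(✓)  0000-  01-00(✓)  01-10(✓)  01-11(✓)  010-0(✓)  0101-(✓)  011-0(✓)  0111-(✓)  1-001  1-111(✓)  10-01  101-1  11-11(✓)  110-1  1101-(✓)
size-2^2 implicants → --111  -1-11  -101-  01--0  01-1-
Unchecked terms (primes): --111, -0001, -1-11, -101-, 0-000, 0000-, 01--0, 01-1-, 1-001, 10-01, 101-1, 110-1

NONE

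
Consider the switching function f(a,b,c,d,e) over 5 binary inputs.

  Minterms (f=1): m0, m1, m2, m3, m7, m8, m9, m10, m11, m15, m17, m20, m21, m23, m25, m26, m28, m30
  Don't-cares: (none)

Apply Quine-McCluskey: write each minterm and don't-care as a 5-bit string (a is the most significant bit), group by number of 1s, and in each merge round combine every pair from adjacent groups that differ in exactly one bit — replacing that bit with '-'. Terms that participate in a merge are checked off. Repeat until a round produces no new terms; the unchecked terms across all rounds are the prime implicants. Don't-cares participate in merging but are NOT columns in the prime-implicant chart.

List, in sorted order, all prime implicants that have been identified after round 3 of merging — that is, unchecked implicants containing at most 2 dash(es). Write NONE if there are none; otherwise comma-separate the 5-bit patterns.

--001, -0111, -1010, 0--11, 1-100, 10-01, 101-1, 1010-, 11-10, 111-0

[col 0] 00000*, 00001*, 00010*, 00011*, 00111*, 01000*, 01001*, 01010*, 01011*, 01111*, 10001*, 10100*, 10101*, 10111*, 11001*, 11010*, 11100*, 11110*
[col 1] -0001*, -0111, -1001*, -1010, 0-000*, 0-001*, 0-010*, 0-011*, 0-111*, 00-11*, 000-0*, 000-1*, 0000-*, 0001-*, 01-11*, 010-0*, 010-1*, 0100-*, 0101-*, 1-001*, 1-100, 10-01, 101-1, 1010-, 11-10, 111-0
[col 2] --001, 0--11, 0-0-0*, 0-0-1*, 0-00-*, 0-01-*, 000--*, 010--*
[col 3] 0-0--
Prime implicants: --001, -0111, -1010, 0--11, 0-0--, 1-100, 10-01, 101-1, 1010-, 11-10, 111-0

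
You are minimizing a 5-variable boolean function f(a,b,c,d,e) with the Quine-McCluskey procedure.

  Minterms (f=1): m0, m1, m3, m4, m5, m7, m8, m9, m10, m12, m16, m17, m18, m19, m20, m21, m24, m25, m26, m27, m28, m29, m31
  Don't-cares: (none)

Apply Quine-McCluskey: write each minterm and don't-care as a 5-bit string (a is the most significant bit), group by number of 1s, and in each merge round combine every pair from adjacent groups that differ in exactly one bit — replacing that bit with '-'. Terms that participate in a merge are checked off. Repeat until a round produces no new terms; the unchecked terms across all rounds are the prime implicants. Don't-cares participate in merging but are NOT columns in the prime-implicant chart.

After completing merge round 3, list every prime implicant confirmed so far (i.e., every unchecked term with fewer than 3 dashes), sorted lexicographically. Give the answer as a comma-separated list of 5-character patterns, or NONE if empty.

Round 0: 00000✓ 00001✓ 00011✓ 00100✓ 00101✓ 00111✓ 01000✓ 01001✓ 01010✓ 01100✓ 10000✓ 10001✓ 10010✓ 10011✓ 10100✓ 10101✓ 11000✓ 11001✓ 11010✓ 11011✓ 11100✓ 11101✓ 11111✓
Round 1: -0000✓ -0001✓ -0011✓ -0100✓ -0101✓ -1000✓ -1001✓ -1010✓ -1100✓ 0-000✓ 0-001✓ 0-100✓ 00-00✓ 00-01✓ 00-11✓ 000-1✓ 0000-✓ 001-1✓ 0010-✓ 01-00✓ 010-0✓ 0100-✓ 1-000✓ 1-001✓ 1-010✓ 1-011✓ 1-100✓ 1-101✓ 10-00✓ 10-01✓ 100-0✓ 100-1✓ 1000-✓ 1001-✓ 1010-✓ 11-00✓ 11-01✓ 11-11✓ 110-0✓ 110-1✓ 1100-✓ 1101-✓ 111-1✓ 1110-✓
Round 2: --000✓ --001✓ --100✓ -0-00✓ -0-01✓ -00-1 -000-✓ -010-✓ -1-00✓ -10-0 -100-✓ 0--00✓ 0-00-✓ 00--1 00-0-✓ 1--00✓ 1--01✓ 1-0-0✓ 1-0-1✓ 1-00-✓ 1-01-✓ 1-10-✓ 10-0-✓ 100--✓ 11--1 11-0-✓ 110--✓
Round 3: ---00 --00- -0-0- 1--0- 1-0--
PIs = {---00, --00-, -0-0-, -00-1, -10-0, 00--1, 1--0-, 1-0--, 11--1}

-00-1, -10-0, 00--1, 11--1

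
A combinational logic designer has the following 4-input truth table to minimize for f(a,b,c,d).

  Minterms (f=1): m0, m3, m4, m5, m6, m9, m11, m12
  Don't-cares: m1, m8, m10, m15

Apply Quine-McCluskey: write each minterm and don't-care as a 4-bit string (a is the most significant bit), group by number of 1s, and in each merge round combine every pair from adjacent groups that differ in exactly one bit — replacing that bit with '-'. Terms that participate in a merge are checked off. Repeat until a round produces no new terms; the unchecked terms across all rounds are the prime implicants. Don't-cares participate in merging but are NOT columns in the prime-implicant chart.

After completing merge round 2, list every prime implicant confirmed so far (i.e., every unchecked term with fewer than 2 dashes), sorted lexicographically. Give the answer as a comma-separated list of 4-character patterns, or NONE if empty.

Round 0: 0000✓ 0001✓ 0011✓ 0100✓ 0101✓ 0110✓ 1000✓ 1001✓ 1010✓ 1011✓ 1100✓ 1111✓
Round 1: -000✓ -001✓ -011✓ -100✓ 0-00✓ 0-01✓ 00-1✓ 000-✓ 01-0 010-✓ 1-00✓ 1-11 10-0✓ 10-1✓ 100-✓ 101-✓
Round 2: --00 -0-1 -00- 0-0- 10--
PIs = {--00, -0-1, -00-, 0-0-, 01-0, 1-11, 10--}

01-0, 1-11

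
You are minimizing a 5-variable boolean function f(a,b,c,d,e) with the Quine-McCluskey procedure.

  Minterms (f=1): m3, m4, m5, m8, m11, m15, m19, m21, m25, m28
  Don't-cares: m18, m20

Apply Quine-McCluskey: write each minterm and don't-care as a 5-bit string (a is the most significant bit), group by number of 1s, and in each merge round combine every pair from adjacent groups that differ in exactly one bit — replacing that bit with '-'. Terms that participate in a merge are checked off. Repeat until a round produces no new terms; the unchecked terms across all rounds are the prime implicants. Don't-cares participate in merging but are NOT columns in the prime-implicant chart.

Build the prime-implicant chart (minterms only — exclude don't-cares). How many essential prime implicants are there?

5

size-2^0 implicants → 00011(✓)  00100(✓)  00101(✓)  01000  01011(✓)  01111(✓)  10010(✓)  10011(✓)  10100(✓)  10101(✓)  11001  11100(✓)
size-2^1 implicants → -0011  -0100(✓)  -0101(✓)  0-011  0010-(✓)  01-11  1-100  1001-  1010-(✓)
size-2^2 implicants → -010-
Unchecked terms (primes): -0011, -010-, 0-011, 01-11, 01000, 1-100, 1001-, 11001
Minterm coverage:
  m3 ⊆ -0011,0-011
  m4 ⊆ -010- [E]
  m5 ⊆ -010- [E]
  m8 ⊆ 01000 [E]
  m11 ⊆ 0-011,01-11
  m15 ⊆ 01-11 [E]
  m19 ⊆ -0011,1001-
  m21 ⊆ -010- [E]
  m25 ⊆ 11001 [E]
  m28 ⊆ 1-100 [E]
E = {-010-, 01-11, 01000, 1-100, 11001}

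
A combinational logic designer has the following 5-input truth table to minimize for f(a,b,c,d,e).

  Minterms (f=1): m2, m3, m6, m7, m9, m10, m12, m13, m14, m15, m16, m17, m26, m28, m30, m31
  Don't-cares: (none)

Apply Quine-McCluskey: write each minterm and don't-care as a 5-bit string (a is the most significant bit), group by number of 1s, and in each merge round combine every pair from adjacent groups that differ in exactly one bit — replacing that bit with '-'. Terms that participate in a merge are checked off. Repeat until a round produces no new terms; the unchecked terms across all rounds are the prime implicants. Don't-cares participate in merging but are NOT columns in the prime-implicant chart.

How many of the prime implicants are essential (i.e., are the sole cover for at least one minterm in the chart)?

[col 0] 00010*, 00011*, 00110*, 00111*, 01001*, 01010*, 01100*, 01101*, 01110*, 01111*, 10000*, 10001*, 11010*, 11100*, 11110*, 11111*
[col 1] -1010*, -1100*, -1110*, -1111*, 0-010*, 0-110*, 0-111*, 00-10*, 00-11*, 0001-*, 0011-*, 01-01, 01-10*, 011-0*, 011-1*, 0110-*, 0111-*, 1000-, 11-10*, 111-0*, 1111-*
[col 2] -1-10, -11-0, -111-, 0--10, 0-11-, 00-1-, 011--
Prime implicants: -1-10, -11-0, -111-, 0--10, 0-11-, 00-1-, 01-01, 011--, 1000-
PI chart (minterm → PIs covering it):
  2 | 0--10,00-1-
  3 | 00-1-  (sole → essential)
  6 | 0--10,0-11-,00-1-
  7 | 0-11-,00-1-
  9 | 01-01  (sole → essential)
  10 | -1-10,0--10
  12 | -11-0,011--
  13 | 01-01,011--
  14 | -1-10,-11-0,-111-,0--10,0-11-,011--
  15 | -111-,0-11-,011--
  16 | 1000-  (sole → essential)
  17 | 1000-  (sole → essential)
  26 | -1-10  (sole → essential)
  28 | -11-0  (sole → essential)
  30 | -1-10,-11-0,-111-
  31 | -111-  (sole → essential)
Essential prime implicants: -1-10, -11-0, -111-, 00-1-, 01-01, 1000-

6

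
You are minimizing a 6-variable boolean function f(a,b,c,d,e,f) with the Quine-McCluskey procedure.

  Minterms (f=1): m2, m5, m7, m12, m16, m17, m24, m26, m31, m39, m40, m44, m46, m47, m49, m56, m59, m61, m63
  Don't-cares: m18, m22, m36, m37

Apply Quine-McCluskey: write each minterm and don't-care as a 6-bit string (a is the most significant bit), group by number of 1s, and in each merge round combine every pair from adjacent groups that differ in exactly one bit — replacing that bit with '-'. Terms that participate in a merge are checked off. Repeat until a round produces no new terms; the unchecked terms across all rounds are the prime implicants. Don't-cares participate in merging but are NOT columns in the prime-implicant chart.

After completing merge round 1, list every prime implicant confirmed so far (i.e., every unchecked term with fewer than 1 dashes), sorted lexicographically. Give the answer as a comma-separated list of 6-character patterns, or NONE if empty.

NONE

size-2^0 implicants → 000010(✓)  000101(✓)  000111(✓)  001100(✓)  010000(✓)  010001(✓)  010010(✓)  010110(✓)  011000(✓)  011010(✓)  011111(✓)  100100(✓)  100101(✓)  100111(✓)  101000(✓)  101100(✓)  101110(✓)  101111(✓)  110001(✓)  111000(✓)  111011(✓)  111101(✓)  111111(✓)
size-2^1 implicants → -00101(✓)  -00111(✓)  -01100  -10001  -11000  -11111  0-0010  0001-1(✓)  01-000(✓)  01-010(✓)  010-10  0100-0(✓)  01000-  0110-0(✓)  1-1000  1-1111  10-100  10-111  1001-1(✓)  10010-  101-00  1011-0  10111-  111-11  1111-1
size-2^2 implicants → -001-1  01-0-0
Unchecked terms (primes): -001-1, -01100, -10001, -11000, -11111, 0-0010, 01-0-0, 010-10, 01000-, 1-1000, 1-1111, 10-100, 10-111, 10010-, 101-00, 1011-0, 10111-, 111-11, 1111-1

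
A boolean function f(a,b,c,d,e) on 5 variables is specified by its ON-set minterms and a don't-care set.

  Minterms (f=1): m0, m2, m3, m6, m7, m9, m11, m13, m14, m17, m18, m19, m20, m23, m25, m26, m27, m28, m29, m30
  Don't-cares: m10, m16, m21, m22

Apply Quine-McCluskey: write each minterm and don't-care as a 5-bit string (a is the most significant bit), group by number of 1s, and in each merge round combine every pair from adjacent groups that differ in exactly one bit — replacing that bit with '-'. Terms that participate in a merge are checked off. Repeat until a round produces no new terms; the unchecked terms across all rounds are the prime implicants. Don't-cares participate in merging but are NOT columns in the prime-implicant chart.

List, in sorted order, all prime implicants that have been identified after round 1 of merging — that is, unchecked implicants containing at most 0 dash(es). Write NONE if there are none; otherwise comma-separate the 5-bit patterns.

Round 0: 00000✓ 00010✓ 00011✓ 00110✓ 00111✓ 01001✓ 01010✓ 01011✓ 01101✓ 01110✓ 10000✓ 10001✓ 10010✓ 10011✓ 10100✓ 10101✓ 10110✓ 10111✓ 11001✓ 11010✓ 11011✓ 11100✓ 11101✓ 11110✓
Round 1: -0000✓ -0010✓ -0011✓ -0110✓ -0111✓ -1001✓ -1010✓ -1011✓ -1101✓ -1110✓ 0-010✓ 0-011✓ 0-110✓ 00-10✓ 00-11✓ 000-0✓ 0001-✓ 0011-✓ 01-01✓ 01-10✓ 010-1✓ 0101-✓ 1-001✓ 1-010✓ 1-011✓ 1-100✓ 1-101✓ 1-110✓ 10-00✓ 10-01✓ 10-10✓ 10-11✓ 100-0✓ 100-1✓ 1000-✓ 1001-✓ 101-0✓ 101-1✓ 1010-✓ 1011-✓ 11-01✓ 11-10✓ 110-1✓ 1101-✓ 111-0✓ 1110-✓
Round 2: --010✓ --011✓ --110✓ -0-10✓ -0-11✓ -00-0 -001-✓ -011-✓ -1-01 -1-10✓ -10-1 -101-✓ 0--10✓ 0-01-✓ 00-1-✓ 1--01 1--10✓ 1-0-1 1-01-✓ 1-1-0 1-10- 10--0✓ 10--1✓ 10-0-✓ 10-1-✓ 100--✓ 101--✓
Round 3: ---10 --01- -0-1- 10---
PIs = {---10, --01-, -0-1-, -00-0, -1-01, -10-1, 1--01, 1-0-1, 1-1-0, 1-10-, 10---}

NONE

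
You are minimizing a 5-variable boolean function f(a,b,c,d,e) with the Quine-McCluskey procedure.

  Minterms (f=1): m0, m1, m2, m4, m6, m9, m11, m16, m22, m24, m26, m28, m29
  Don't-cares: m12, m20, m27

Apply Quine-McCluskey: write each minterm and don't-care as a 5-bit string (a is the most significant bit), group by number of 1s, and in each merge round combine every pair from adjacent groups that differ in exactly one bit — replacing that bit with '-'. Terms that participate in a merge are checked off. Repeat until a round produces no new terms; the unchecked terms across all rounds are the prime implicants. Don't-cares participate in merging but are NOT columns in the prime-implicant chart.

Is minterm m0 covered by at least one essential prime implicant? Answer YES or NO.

size-2^0 implicants → 00000(✓)  00001(✓)  00010(✓)  00100(✓)  00110(✓)  01001(✓)  01011(✓)  01100(✓)  10000(✓)  10100(✓)  10110(✓)  11000(✓)  11010(✓)  11011(✓)  11100(✓)  11101(✓)
size-2^1 implicants → -0000(✓)  -0100(✓)  -0110(✓)  -1011  -1100(✓)  0-001  0-100(✓)  00-00(✓)  00-10(✓)  000-0(✓)  0000-  001-0(✓)  010-1  1-000(✓)  1-100(✓)  10-00(✓)  101-0(✓)  11-00(✓)  110-0  1101-  1110-
size-2^2 implicants → --100  -0-00  -01-0  00--0  1--00
Unchecked terms (primes): --100, -0-00, -01-0, -1011, 0-001, 00--0, 0000-, 010-1, 1--00, 110-0, 1101-, 1110-
Minterm coverage:
  m0 ⊆ -0-00,00--0,0000-
  m1 ⊆ 0-001,0000-
  m2 ⊆ 00--0 [E]
  m4 ⊆ --100,-0-00,-01-0,00--0
  m6 ⊆ -01-0,00--0
  m9 ⊆ 0-001,010-1
  m11 ⊆ -1011,010-1
  m16 ⊆ -0-00,1--00
  m22 ⊆ -01-0 [E]
  m24 ⊆ 1--00,110-0
  m26 ⊆ 110-0,1101-
  m28 ⊆ --100,1--00,1110-
  m29 ⊆ 1110- [E]
E = {-01-0, 00--0, 1110-}

YES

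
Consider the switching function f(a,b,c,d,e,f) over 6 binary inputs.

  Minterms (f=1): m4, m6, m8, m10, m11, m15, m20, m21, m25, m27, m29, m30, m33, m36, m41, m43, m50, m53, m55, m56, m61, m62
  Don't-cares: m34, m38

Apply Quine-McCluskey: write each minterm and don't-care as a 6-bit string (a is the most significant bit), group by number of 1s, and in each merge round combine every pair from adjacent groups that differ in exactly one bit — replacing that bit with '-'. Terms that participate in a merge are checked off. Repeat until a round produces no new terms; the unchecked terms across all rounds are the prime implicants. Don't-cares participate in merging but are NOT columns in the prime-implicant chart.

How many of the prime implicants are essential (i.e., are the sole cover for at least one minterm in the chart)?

size-2^0 implicants → 000100(✓)  000110(✓)  001000(✓)  001010(✓)  001011(✓)  001111(✓)  010100(✓)  010101(✓)  011001(✓)  011011(✓)  011101(✓)  011110(✓)  100001(✓)  100010(✓)  100100(✓)  100110(✓)  101001(✓)  101011(✓)  110010(✓)  110101(✓)  110111(✓)  111000  111101(✓)  111110(✓)
size-2^1 implicants → -00100(✓)  -00110(✓)  -01011  -10101(✓)  -11101(✓)  -11110  0-0100  0-1011  0001-0(✓)  001-11  0010-0  00101-  01-101(✓)  01010-  011-01  0110-1  1-0010  10-001  100-10  1001-0(✓)  1010-1  11-101(✓)  1101-1
size-2^2 implicants → -001-0  -1-101
Unchecked terms (primes): -001-0, -01011, -1-101, -11110, 0-0100, 0-1011, 001-11, 0010-0, 00101-, 01010-, 011-01, 0110-1, 1-0010, 10-001, 100-10, 1010-1, 1101-1, 111000
Minterm coverage:
  m4 ⊆ -001-0,0-0100
  m6 ⊆ -001-0 [E]
  m8 ⊆ 0010-0 [E]
  m10 ⊆ 0010-0,00101-
  m11 ⊆ -01011,0-1011,001-11,00101-
  m15 ⊆ 001-11 [E]
  m20 ⊆ 0-0100,01010-
  m21 ⊆ -1-101,01010-
  m25 ⊆ 011-01,0110-1
  m27 ⊆ 0-1011,0110-1
  m29 ⊆ -1-101,011-01
  m30 ⊆ -11110 [E]
  m33 ⊆ 10-001 [E]
  m36 ⊆ -001-0 [E]
  m41 ⊆ 10-001,1010-1
  m43 ⊆ -01011,1010-1
  m50 ⊆ 1-0010 [E]
  m53 ⊆ -1-101,1101-1
  m55 ⊆ 1101-1 [E]
  m56 ⊆ 111000 [E]
  m61 ⊆ -1-101 [E]
  m62 ⊆ -11110 [E]
E = {-001-0, -1-101, -11110, 001-11, 0010-0, 1-0010, 10-001, 1101-1, 111000}

9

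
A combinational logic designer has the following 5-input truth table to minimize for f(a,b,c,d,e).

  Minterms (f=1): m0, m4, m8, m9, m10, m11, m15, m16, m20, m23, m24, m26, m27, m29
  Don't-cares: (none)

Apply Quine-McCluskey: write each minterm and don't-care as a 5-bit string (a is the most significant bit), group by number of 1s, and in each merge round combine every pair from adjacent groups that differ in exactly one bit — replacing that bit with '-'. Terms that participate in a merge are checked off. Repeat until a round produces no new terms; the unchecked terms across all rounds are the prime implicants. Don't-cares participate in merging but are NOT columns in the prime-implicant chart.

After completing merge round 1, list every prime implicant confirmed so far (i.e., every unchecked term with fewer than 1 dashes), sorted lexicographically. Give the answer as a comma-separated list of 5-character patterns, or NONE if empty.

10111, 11101

Round 0: 00000✓ 00100✓ 01000✓ 01001✓ 01010✓ 01011✓ 01111✓ 10000✓ 10100✓ 10111 11000✓ 11010✓ 11011✓ 11101
Round 1: -0000✓ -0100✓ -1000✓ -1010✓ -1011✓ 0-000✓ 00-00✓ 01-11 010-0✓ 010-1✓ 0100-✓ 0101-✓ 1-000✓ 10-00✓ 110-0✓ 1101-✓
Round 2: --000 -0-00 -10-0 -101- 010--
PIs = {--000, -0-00, -10-0, -101-, 01-11, 010--, 10111, 11101}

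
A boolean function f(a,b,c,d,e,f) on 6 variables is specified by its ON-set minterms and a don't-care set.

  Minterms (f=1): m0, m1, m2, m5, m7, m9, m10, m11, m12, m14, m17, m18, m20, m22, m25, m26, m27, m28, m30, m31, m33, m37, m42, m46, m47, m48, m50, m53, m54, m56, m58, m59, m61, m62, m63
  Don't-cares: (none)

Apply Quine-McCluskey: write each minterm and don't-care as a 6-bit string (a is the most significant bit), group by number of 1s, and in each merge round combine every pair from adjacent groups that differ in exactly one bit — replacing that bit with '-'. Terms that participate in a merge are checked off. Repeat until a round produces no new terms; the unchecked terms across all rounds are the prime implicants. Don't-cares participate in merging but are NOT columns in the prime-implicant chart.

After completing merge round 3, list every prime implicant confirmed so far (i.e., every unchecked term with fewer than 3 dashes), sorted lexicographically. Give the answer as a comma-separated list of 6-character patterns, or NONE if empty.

-00-01, 0--001, 0--010, 0-10-1, 0-101-, 0-11-0, 0000-0, 00000-, 0001-1, 01-1-0, 1-0101, 1-111-, 11-0-0, 11-101, 1111-1

Round 0: 000000✓ 000001✓ 000010✓ 000101✓ 000111✓ 001001✓ 001010✓ 001011✓ 001100✓ 001110✓ 010001✓ 010010✓ 010100✓ 010110✓ 011001✓ 011010✓ 011011✓ 011100✓ 011110✓ 011111✓ 100001✓ 100101✓ 101010✓ 101110✓ 101111✓ 110000✓ 110010✓ 110101✓ 110110✓ 111000✓ 111010✓ 111011✓ 111101✓ 111110✓ 111111✓
Round 1: -00001✓ -00101✓ -01010✓ -01110✓ -10010✓ -10110✓ -11010✓ -11011✓ -11110✓ -11111✓ 0-0001✓ 0-0010✓ 0-1001✓ 0-1010✓ 0-1011✓ 0-1100✓ 0-1110✓ 00-001✓ 00-010✓ 000-01✓ 0000-0 00000- 0001-1 001-10✓ 0010-1✓ 00101-✓ 0011-0✓ 01-001✓ 01-010✓ 01-100✓ 01-110✓ 010-10✓ 0101-0✓ 011-10✓ 011-11✓ 0110-1✓ 01101-✓ 0111-0✓ 01111-✓ 1-0101 1-1010✓ 1-1110✓ 1-1111✓ 100-01✓ 101-10✓ 10111-✓ 11-000✓ 11-010✓ 11-101 11-110✓ 110-10✓ 1100-0✓ 111-10✓ 111-11✓ 1110-0✓ 11101-✓ 1111-1 11111-✓
Round 2: --1010✓ --1110✓ -00-01 -01-10✓ -1-010✓ -1-110✓ -10-10✓ -11-10✓ -11-11✓ -1101-✓ -1111-✓ 0--001 0--010 0-1-10✓ 0-10-1 0-101- 0-11-0 01--10✓ 01-1-0 011-1-✓ 1-1-10✓ 1-111- 11--10✓ 11-0-0 111-1-✓
Round 3: --1-10 -1--10 -11-1-
PIs = {--1-10, -00-01, -1--10, -11-1-, 0--001, 0--010, 0-10-1, 0-101-, 0-11-0, 0000-0, 00000-, 0001-1, 01-1-0, 1-0101, 1-111-, 11-0-0, 11-101, 1111-1}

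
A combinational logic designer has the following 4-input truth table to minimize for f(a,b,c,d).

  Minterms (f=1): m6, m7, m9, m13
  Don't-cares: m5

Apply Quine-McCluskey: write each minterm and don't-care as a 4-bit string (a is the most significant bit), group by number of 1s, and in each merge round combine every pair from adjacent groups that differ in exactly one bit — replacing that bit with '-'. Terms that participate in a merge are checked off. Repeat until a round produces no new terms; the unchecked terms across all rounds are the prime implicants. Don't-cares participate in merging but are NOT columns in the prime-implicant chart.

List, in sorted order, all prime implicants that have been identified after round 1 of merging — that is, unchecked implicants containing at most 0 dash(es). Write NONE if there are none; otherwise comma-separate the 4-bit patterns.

Round 0: 0101✓ 0110✓ 0111✓ 1001✓ 1101✓
Round 1: -101 01-1 011- 1-01
PIs = {-101, 01-1, 011-, 1-01}

NONE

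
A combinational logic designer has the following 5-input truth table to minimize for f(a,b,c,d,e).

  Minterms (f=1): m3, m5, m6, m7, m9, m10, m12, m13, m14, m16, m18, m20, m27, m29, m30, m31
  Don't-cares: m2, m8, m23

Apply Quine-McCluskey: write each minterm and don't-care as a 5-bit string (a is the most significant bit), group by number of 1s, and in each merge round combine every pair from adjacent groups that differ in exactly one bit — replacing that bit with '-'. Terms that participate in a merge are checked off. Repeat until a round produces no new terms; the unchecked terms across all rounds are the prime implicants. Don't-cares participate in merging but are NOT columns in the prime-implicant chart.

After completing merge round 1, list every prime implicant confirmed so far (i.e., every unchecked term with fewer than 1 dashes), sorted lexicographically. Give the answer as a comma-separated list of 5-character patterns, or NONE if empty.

Round 0: 00010✓ 00011✓ 00101✓ 00110✓ 00111✓ 01000✓ 01001✓ 01010✓ 01100✓ 01101✓ 01110✓ 10000✓ 10010✓ 10100✓ 10111✓ 11011✓ 11101✓ 11110✓ 11111✓
Round 1: -0010 -0111 -1101 -1110 0-010✓ 0-101 0-110✓ 00-10✓ 00-11✓ 0001-✓ 001-1 0011-✓ 01-00✓ 01-01✓ 01-10✓ 010-0✓ 0100-✓ 011-0✓ 0110-✓ 1-111 10-00 100-0 11-11 111-1 1111-
Round 2: 0--10 00-1- 01--0 01-0-
PIs = {-0010, -0111, -1101, -1110, 0--10, 0-101, 00-1-, 001-1, 01--0, 01-0-, 1-111, 10-00, 100-0, 11-11, 111-1, 1111-}

NONE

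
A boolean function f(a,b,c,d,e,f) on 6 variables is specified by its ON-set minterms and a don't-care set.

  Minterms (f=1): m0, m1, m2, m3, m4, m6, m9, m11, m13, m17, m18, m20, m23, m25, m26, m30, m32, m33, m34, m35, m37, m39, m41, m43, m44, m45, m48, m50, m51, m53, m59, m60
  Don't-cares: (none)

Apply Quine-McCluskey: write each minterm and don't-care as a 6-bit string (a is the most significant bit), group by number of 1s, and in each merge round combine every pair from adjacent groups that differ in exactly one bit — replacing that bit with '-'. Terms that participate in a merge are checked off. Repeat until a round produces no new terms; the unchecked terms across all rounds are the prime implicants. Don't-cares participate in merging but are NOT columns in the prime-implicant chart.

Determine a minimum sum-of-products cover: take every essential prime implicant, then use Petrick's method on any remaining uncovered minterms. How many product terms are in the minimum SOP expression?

13

size-2^0 implicants → 000000(✓)  000001(✓)  000010(✓)  000011(✓)  000100(✓)  000110(✓)  001001(✓)  001011(✓)  001101(✓)  010001(✓)  010010(✓)  010100(✓)  010111  011001(✓)  011010(✓)  011110(✓)  100000(✓)  100001(✓)  100010(✓)  100011(✓)  100101(✓)  100111(✓)  101001(✓)  101011(✓)  101100(✓)  101101(✓)  110000(✓)  110010(✓)  110011(✓)  110101(✓)  111011(✓)  111100(✓)
size-2^1 implicants → -00000(✓)  -00001(✓)  -00010(✓)  -00011(✓)  -01001(✓)  -01011(✓)  -01101(✓)  -10010(✓)  0-0001(✓)  0-0010(✓)  0-0100  0-1001(✓)  00-001(✓)  00-011(✓)  000-00(✓)  000-10(✓)  0000-0(✓)  0000-1(✓)  00000-(✓)  00001-(✓)  0001-0(✓)  001-01(✓)  0010-1(✓)  01-001(✓)  01-010  011-10  1-0000(✓)  1-0010(✓)  1-0011(✓)  1-0101  1-1011(✓)  1-1100  10-001(✓)  10-011(✓)  10-101(✓)  100-01(✓)  100-11(✓)  1000-0(✓)  1000-1(✓)  10000-(✓)  10001-(✓)  1001-1(✓)  101-01(✓)  1010-1(✓)  10110-  11-011(✓)  1100-0(✓)  11001-(✓)
size-2^2 implicants → --0010  -0-001(✓)  -0-011(✓)  -000-0(✓)  -000-1(✓)  -0000-(✓)  -0001-(✓)  -01-01  -010-1(✓)  0--001  00-0-1(✓)  000--0  0000--(✓)  1--011  1-00-0  1-001-  10--01  10-0-1(✓)  100--1  1000--(✓)
size-2^3 implicants → -0-0-1  -000--
Unchecked terms (primes): --0010, -0-0-1, -000--, -01-01, 0--001, 0-0100, 000--0, 01-010, 010111, 011-10, 1--011, 1-00-0, 1-001-, 1-0101, 1-1100, 10--01, 100--1, 10110-
Minterm coverage:
  m0 ⊆ -000--,000--0
  m1 ⊆ -0-0-1,-000--,0--001
  m2 ⊆ --0010,-000--,000--0
  m3 ⊆ -0-0-1,-000--
  m4 ⊆ 0-0100,000--0
  m6 ⊆ 000--0 [E]
  m9 ⊆ -0-0-1,-01-01,0--001
  m11 ⊆ -0-0-1 [E]
  m13 ⊆ -01-01 [E]
  m17 ⊆ 0--001 [E]
  m18 ⊆ --0010,01-010
  m20 ⊆ 0-0100 [E]
  m23 ⊆ 010111 [E]
  m25 ⊆ 0--001 [E]
  m26 ⊆ 01-010,011-10
  m30 ⊆ 011-10 [E]
  m32 ⊆ -000--,1-00-0
  m33 ⊆ -0-0-1,-000--,10--01,100--1
  m34 ⊆ --0010,-000--,1-00-0,1-001-
  m35 ⊆ -0-0-1,-000--,1--011,1-001-,100--1
  m37 ⊆ 1-0101,10--01,100--1
  m39 ⊆ 100--1 [E]
  m41 ⊆ -0-0-1,-01-01,10--01
  m43 ⊆ -0-0-1,1--011
  m44 ⊆ 1-1100,10110-
  m45 ⊆ -01-01,10--01,10110-
  m48 ⊆ 1-00-0 [E]
  m50 ⊆ --0010,1-00-0,1-001-
  m51 ⊆ 1--011,1-001-
  m53 ⊆ 1-0101 [E]
  m59 ⊆ 1--011 [E]
  m60 ⊆ 1-1100 [E]
E = {-0-0-1, -01-01, 0--001, 0-0100, 000--0, 010111, 011-10, 1--011, 1-00-0, 1-0101, 1-1100, 100--1}
Petrick residual → --0010
Cover = c'd'ef' + b'd'f + b'ce'f + a'd'e'f + a'c'de'f' + a'b'c'f' + a'bc'def + a'bcef' + ad'ef + ac'd'f' + ac'de'f + acde'f' + ab'c'f  |cover|=13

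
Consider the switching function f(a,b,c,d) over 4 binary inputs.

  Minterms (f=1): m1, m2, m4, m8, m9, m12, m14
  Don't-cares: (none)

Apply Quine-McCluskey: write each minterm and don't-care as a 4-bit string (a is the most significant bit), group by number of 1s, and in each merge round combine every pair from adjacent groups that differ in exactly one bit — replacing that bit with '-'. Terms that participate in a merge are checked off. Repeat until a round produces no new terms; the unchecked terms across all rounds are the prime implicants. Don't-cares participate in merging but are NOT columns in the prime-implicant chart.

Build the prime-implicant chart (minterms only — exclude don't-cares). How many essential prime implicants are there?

4

size-2^0 implicants → 0001(✓)  0010  0100(✓)  1000(✓)  1001(✓)  1100(✓)  1110(✓)
size-2^1 implicants → -001  -100  1-00  100-  11-0
Unchecked terms (primes): -001, -100, 0010, 1-00, 100-, 11-0
Minterm coverage:
  m1 ⊆ -001 [E]
  m2 ⊆ 0010 [E]
  m4 ⊆ -100 [E]
  m8 ⊆ 1-00,100-
  m9 ⊆ -001,100-
  m12 ⊆ -100,1-00,11-0
  m14 ⊆ 11-0 [E]
E = {-001, -100, 0010, 11-0}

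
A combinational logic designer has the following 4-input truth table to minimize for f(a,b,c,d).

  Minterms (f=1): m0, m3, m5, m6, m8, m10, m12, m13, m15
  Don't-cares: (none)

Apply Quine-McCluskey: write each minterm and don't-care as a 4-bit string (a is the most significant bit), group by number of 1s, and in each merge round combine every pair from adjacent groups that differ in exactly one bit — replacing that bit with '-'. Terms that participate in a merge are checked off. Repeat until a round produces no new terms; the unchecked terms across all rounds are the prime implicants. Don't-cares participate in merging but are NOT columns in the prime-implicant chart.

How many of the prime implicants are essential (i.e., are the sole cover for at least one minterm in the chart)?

[col 0] 0000*, 0011, 0101*, 0110, 1000*, 1010*, 1100*, 1101*, 1111*
[col 1] -000, -101, 1-00, 10-0, 11-1, 110-
Prime implicants: -000, -101, 0011, 0110, 1-00, 10-0, 11-1, 110-
PI chart (minterm → PIs covering it):
  0 | -000  (sole → essential)
  3 | 0011  (sole → essential)
  5 | -101  (sole → essential)
  6 | 0110  (sole → essential)
  8 | -000,1-00,10-0
  10 | 10-0  (sole → essential)
  12 | 1-00,110-
  13 | -101,11-1,110-
  15 | 11-1  (sole → essential)
Essential prime implicants: -000, -101, 0011, 0110, 10-0, 11-1

6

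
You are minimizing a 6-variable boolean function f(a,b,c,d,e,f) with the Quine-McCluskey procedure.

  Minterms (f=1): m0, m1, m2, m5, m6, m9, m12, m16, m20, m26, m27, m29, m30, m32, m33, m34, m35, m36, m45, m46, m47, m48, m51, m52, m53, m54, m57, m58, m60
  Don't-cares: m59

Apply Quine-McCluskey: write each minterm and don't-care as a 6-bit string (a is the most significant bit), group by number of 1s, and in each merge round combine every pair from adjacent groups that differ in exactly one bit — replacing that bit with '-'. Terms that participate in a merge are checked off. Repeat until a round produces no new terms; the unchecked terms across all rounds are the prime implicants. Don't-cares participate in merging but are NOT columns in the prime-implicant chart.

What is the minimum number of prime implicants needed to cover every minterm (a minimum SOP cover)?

size-2^0 implicants → 000000(✓)  000001(✓)  000010(✓)  000101(✓)  000110(✓)  001001(✓)  001100  010000(✓)  010100(✓)  011010(✓)  011011(✓)  011101  011110(✓)  100000(✓)  100001(✓)  100010(✓)  100011(✓)  100100(✓)  101101(✓)  101110(✓)  101111(✓)  110000(✓)  110011(✓)  110100(✓)  110101(✓)  110110(✓)  111001(✓)  111010(✓)  111011(✓)  111100(✓)
size-2^1 implicants → -00000(✓)  -00001(✓)  -00010(✓)  -10000(✓)  -10100(✓)  -11010(✓)  -11011(✓)  0-0000(✓)  00-001  000-01  000-10  0000-0(✓)  00000-(✓)  010-00(✓)  011-10  01101-(✓)  1-0000(✓)  1-0011  1-0100(✓)  100-00(✓)  1000-0(✓)  1000-1(✓)  10000-(✓)  10001-(✓)  1011-1  10111-  11-011  11-100  110-00(✓)  1101-0  11010-  1110-1  11101-(✓)
size-2^2 implicants → --0000  -000-0  -0000-  -10-00  -1101-  1-0-00  1000--
Unchecked terms (primes): --0000, -000-0, -0000-, -10-00, -1101-, 00-001, 000-01, 000-10, 001100, 011-10, 011101, 1-0-00, 1-0011, 1000--, 1011-1, 10111-, 11-011, 11-100, 1101-0, 11010-, 1110-1
Minterm coverage:
  m0 ⊆ --0000,-000-0,-0000-
  m1 ⊆ -0000-,00-001,000-01
  m2 ⊆ -000-0,000-10
  m5 ⊆ 000-01 [E]
  m6 ⊆ 000-10 [E]
  m9 ⊆ 00-001 [E]
  m12 ⊆ 001100 [E]
  m16 ⊆ --0000,-10-00
  m20 ⊆ -10-00 [E]
  m26 ⊆ -1101-,011-10
  m27 ⊆ -1101- [E]
  m29 ⊆ 011101 [E]
  m30 ⊆ 011-10 [E]
  m32 ⊆ --0000,-000-0,-0000-,1-0-00,1000--
  m33 ⊆ -0000-,1000--
  m34 ⊆ -000-0,1000--
  m35 ⊆ 1-0011,1000--
  m36 ⊆ 1-0-00 [E]
  m45 ⊆ 1011-1 [E]
  m46 ⊆ 10111- [E]
  m47 ⊆ 1011-1,10111-
  m48 ⊆ --0000,-10-00,1-0-00
  m51 ⊆ 1-0011,11-011
  m52 ⊆ -10-00,1-0-00,11-100,1101-0,11010-
  m53 ⊆ 11010- [E]
  m54 ⊆ 1101-0 [E]
  m57 ⊆ 1110-1 [E]
  m58 ⊆ -1101- [E]
  m60 ⊆ 11-100 [E]
E = {-10-00, -1101-, 00-001, 000-01, 000-10, 001100, 011-10, 011101, 1-0-00, 1011-1, 10111-, 11-100, 1101-0, 11010-, 1110-1}
Petrick residual → --0000, 1-0011, 1000--
Cover = c'd'e'f' + bc'e'f' + bcd'e + a'b'd'e'f + a'b'c'e'f + a'b'c'ef' + a'b'cde'f' + a'bcef' + a'bcde'f + ac'e'f' + ac'd'ef + ab'c'd' + ab'cdf + ab'cde + abde'f' + abc'df' + abc'de' + abcd'f  |cover|=18

18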